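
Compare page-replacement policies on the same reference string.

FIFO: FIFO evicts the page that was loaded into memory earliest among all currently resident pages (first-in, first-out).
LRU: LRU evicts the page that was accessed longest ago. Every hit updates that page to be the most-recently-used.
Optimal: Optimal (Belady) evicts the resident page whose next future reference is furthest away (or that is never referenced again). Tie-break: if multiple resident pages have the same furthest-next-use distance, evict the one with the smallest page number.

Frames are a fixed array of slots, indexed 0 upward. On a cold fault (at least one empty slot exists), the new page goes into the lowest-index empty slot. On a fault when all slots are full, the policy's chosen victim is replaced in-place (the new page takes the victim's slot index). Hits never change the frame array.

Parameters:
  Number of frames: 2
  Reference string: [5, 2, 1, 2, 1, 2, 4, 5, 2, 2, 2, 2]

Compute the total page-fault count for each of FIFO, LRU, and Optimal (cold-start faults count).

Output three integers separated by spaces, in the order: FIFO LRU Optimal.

Answer: 6 6 5

Derivation:
--- FIFO ---
  step 0: ref 5 -> FAULT, frames=[5,-] (faults so far: 1)
  step 1: ref 2 -> FAULT, frames=[5,2] (faults so far: 2)
  step 2: ref 1 -> FAULT, evict 5, frames=[1,2] (faults so far: 3)
  step 3: ref 2 -> HIT, frames=[1,2] (faults so far: 3)
  step 4: ref 1 -> HIT, frames=[1,2] (faults so far: 3)
  step 5: ref 2 -> HIT, frames=[1,2] (faults so far: 3)
  step 6: ref 4 -> FAULT, evict 2, frames=[1,4] (faults so far: 4)
  step 7: ref 5 -> FAULT, evict 1, frames=[5,4] (faults so far: 5)
  step 8: ref 2 -> FAULT, evict 4, frames=[5,2] (faults so far: 6)
  step 9: ref 2 -> HIT, frames=[5,2] (faults so far: 6)
  step 10: ref 2 -> HIT, frames=[5,2] (faults so far: 6)
  step 11: ref 2 -> HIT, frames=[5,2] (faults so far: 6)
  FIFO total faults: 6
--- LRU ---
  step 0: ref 5 -> FAULT, frames=[5,-] (faults so far: 1)
  step 1: ref 2 -> FAULT, frames=[5,2] (faults so far: 2)
  step 2: ref 1 -> FAULT, evict 5, frames=[1,2] (faults so far: 3)
  step 3: ref 2 -> HIT, frames=[1,2] (faults so far: 3)
  step 4: ref 1 -> HIT, frames=[1,2] (faults so far: 3)
  step 5: ref 2 -> HIT, frames=[1,2] (faults so far: 3)
  step 6: ref 4 -> FAULT, evict 1, frames=[4,2] (faults so far: 4)
  step 7: ref 5 -> FAULT, evict 2, frames=[4,5] (faults so far: 5)
  step 8: ref 2 -> FAULT, evict 4, frames=[2,5] (faults so far: 6)
  step 9: ref 2 -> HIT, frames=[2,5] (faults so far: 6)
  step 10: ref 2 -> HIT, frames=[2,5] (faults so far: 6)
  step 11: ref 2 -> HIT, frames=[2,5] (faults so far: 6)
  LRU total faults: 6
--- Optimal ---
  step 0: ref 5 -> FAULT, frames=[5,-] (faults so far: 1)
  step 1: ref 2 -> FAULT, frames=[5,2] (faults so far: 2)
  step 2: ref 1 -> FAULT, evict 5, frames=[1,2] (faults so far: 3)
  step 3: ref 2 -> HIT, frames=[1,2] (faults so far: 3)
  step 4: ref 1 -> HIT, frames=[1,2] (faults so far: 3)
  step 5: ref 2 -> HIT, frames=[1,2] (faults so far: 3)
  step 6: ref 4 -> FAULT, evict 1, frames=[4,2] (faults so far: 4)
  step 7: ref 5 -> FAULT, evict 4, frames=[5,2] (faults so far: 5)
  step 8: ref 2 -> HIT, frames=[5,2] (faults so far: 5)
  step 9: ref 2 -> HIT, frames=[5,2] (faults so far: 5)
  step 10: ref 2 -> HIT, frames=[5,2] (faults so far: 5)
  step 11: ref 2 -> HIT, frames=[5,2] (faults so far: 5)
  Optimal total faults: 5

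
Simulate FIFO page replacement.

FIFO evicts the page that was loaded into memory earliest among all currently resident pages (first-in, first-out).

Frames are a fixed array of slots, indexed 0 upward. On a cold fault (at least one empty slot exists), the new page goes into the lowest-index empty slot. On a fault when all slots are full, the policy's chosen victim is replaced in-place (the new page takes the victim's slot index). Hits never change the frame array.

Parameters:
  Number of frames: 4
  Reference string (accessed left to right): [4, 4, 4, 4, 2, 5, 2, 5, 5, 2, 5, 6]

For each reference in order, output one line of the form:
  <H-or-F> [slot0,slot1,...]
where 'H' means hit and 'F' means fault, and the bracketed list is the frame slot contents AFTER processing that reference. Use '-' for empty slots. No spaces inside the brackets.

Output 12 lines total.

F [4,-,-,-]
H [4,-,-,-]
H [4,-,-,-]
H [4,-,-,-]
F [4,2,-,-]
F [4,2,5,-]
H [4,2,5,-]
H [4,2,5,-]
H [4,2,5,-]
H [4,2,5,-]
H [4,2,5,-]
F [4,2,5,6]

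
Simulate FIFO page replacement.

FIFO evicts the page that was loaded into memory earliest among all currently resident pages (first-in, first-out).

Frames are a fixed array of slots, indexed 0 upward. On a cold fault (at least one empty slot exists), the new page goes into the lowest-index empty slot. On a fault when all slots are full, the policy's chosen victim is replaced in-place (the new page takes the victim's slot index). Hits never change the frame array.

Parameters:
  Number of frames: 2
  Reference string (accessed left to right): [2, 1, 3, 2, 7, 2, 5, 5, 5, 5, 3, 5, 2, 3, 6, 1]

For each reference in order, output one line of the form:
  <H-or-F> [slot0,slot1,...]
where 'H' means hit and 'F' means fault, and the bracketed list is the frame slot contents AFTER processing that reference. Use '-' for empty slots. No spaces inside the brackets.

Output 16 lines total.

F [2,-]
F [2,1]
F [3,1]
F [3,2]
F [7,2]
H [7,2]
F [7,5]
H [7,5]
H [7,5]
H [7,5]
F [3,5]
H [3,5]
F [3,2]
H [3,2]
F [6,2]
F [6,1]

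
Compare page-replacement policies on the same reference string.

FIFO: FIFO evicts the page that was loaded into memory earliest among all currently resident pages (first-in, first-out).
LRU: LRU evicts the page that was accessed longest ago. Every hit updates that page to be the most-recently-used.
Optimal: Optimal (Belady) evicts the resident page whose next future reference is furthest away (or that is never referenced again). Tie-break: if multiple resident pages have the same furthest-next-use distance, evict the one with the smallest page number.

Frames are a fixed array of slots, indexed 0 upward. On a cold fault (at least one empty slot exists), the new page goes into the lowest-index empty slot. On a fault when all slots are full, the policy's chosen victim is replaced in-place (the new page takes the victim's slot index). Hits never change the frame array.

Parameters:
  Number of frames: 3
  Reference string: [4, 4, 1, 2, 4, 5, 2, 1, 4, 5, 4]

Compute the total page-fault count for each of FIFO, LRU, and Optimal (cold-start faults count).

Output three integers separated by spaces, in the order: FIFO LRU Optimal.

--- FIFO ---
  step 0: ref 4 -> FAULT, frames=[4,-,-] (faults so far: 1)
  step 1: ref 4 -> HIT, frames=[4,-,-] (faults so far: 1)
  step 2: ref 1 -> FAULT, frames=[4,1,-] (faults so far: 2)
  step 3: ref 2 -> FAULT, frames=[4,1,2] (faults so far: 3)
  step 4: ref 4 -> HIT, frames=[4,1,2] (faults so far: 3)
  step 5: ref 5 -> FAULT, evict 4, frames=[5,1,2] (faults so far: 4)
  step 6: ref 2 -> HIT, frames=[5,1,2] (faults so far: 4)
  step 7: ref 1 -> HIT, frames=[5,1,2] (faults so far: 4)
  step 8: ref 4 -> FAULT, evict 1, frames=[5,4,2] (faults so far: 5)
  step 9: ref 5 -> HIT, frames=[5,4,2] (faults so far: 5)
  step 10: ref 4 -> HIT, frames=[5,4,2] (faults so far: 5)
  FIFO total faults: 5
--- LRU ---
  step 0: ref 4 -> FAULT, frames=[4,-,-] (faults so far: 1)
  step 1: ref 4 -> HIT, frames=[4,-,-] (faults so far: 1)
  step 2: ref 1 -> FAULT, frames=[4,1,-] (faults so far: 2)
  step 3: ref 2 -> FAULT, frames=[4,1,2] (faults so far: 3)
  step 4: ref 4 -> HIT, frames=[4,1,2] (faults so far: 3)
  step 5: ref 5 -> FAULT, evict 1, frames=[4,5,2] (faults so far: 4)
  step 6: ref 2 -> HIT, frames=[4,5,2] (faults so far: 4)
  step 7: ref 1 -> FAULT, evict 4, frames=[1,5,2] (faults so far: 5)
  step 8: ref 4 -> FAULT, evict 5, frames=[1,4,2] (faults so far: 6)
  step 9: ref 5 -> FAULT, evict 2, frames=[1,4,5] (faults so far: 7)
  step 10: ref 4 -> HIT, frames=[1,4,5] (faults so far: 7)
  LRU total faults: 7
--- Optimal ---
  step 0: ref 4 -> FAULT, frames=[4,-,-] (faults so far: 1)
  step 1: ref 4 -> HIT, frames=[4,-,-] (faults so far: 1)
  step 2: ref 1 -> FAULT, frames=[4,1,-] (faults so far: 2)
  step 3: ref 2 -> FAULT, frames=[4,1,2] (faults so far: 3)
  step 4: ref 4 -> HIT, frames=[4,1,2] (faults so far: 3)
  step 5: ref 5 -> FAULT, evict 4, frames=[5,1,2] (faults so far: 4)
  step 6: ref 2 -> HIT, frames=[5,1,2] (faults so far: 4)
  step 7: ref 1 -> HIT, frames=[5,1,2] (faults so far: 4)
  step 8: ref 4 -> FAULT, evict 1, frames=[5,4,2] (faults so far: 5)
  step 9: ref 5 -> HIT, frames=[5,4,2] (faults so far: 5)
  step 10: ref 4 -> HIT, frames=[5,4,2] (faults so far: 5)
  Optimal total faults: 5

Answer: 5 7 5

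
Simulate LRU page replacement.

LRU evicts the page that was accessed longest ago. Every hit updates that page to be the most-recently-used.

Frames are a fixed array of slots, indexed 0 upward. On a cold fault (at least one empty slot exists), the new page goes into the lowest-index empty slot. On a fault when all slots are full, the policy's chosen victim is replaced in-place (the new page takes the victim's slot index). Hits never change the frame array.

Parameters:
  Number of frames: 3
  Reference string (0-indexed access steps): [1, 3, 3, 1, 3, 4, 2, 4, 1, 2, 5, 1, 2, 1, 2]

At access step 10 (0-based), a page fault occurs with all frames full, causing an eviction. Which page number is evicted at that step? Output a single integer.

Step 0: ref 1 -> FAULT, frames=[1,-,-]
Step 1: ref 3 -> FAULT, frames=[1,3,-]
Step 2: ref 3 -> HIT, frames=[1,3,-]
Step 3: ref 1 -> HIT, frames=[1,3,-]
Step 4: ref 3 -> HIT, frames=[1,3,-]
Step 5: ref 4 -> FAULT, frames=[1,3,4]
Step 6: ref 2 -> FAULT, evict 1, frames=[2,3,4]
Step 7: ref 4 -> HIT, frames=[2,3,4]
Step 8: ref 1 -> FAULT, evict 3, frames=[2,1,4]
Step 9: ref 2 -> HIT, frames=[2,1,4]
Step 10: ref 5 -> FAULT, evict 4, frames=[2,1,5]
At step 10: evicted page 4

Answer: 4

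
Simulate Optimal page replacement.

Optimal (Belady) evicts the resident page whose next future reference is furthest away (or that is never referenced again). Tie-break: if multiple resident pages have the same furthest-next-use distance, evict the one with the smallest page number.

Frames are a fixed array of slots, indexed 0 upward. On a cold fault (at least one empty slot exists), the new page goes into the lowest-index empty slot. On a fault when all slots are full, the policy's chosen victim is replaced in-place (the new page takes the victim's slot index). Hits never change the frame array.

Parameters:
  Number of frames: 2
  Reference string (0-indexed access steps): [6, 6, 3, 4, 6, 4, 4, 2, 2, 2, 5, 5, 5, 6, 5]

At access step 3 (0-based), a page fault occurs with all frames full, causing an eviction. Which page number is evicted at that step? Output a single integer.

Answer: 3

Derivation:
Step 0: ref 6 -> FAULT, frames=[6,-]
Step 1: ref 6 -> HIT, frames=[6,-]
Step 2: ref 3 -> FAULT, frames=[6,3]
Step 3: ref 4 -> FAULT, evict 3, frames=[6,4]
At step 3: evicted page 3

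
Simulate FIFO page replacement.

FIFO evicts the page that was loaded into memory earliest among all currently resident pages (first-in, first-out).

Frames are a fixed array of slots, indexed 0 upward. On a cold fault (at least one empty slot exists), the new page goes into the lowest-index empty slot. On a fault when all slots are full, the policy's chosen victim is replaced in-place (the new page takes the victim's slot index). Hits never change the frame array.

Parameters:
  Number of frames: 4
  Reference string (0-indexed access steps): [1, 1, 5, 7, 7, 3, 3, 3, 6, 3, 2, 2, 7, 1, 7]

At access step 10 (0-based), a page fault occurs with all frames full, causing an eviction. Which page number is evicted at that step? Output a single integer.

Step 0: ref 1 -> FAULT, frames=[1,-,-,-]
Step 1: ref 1 -> HIT, frames=[1,-,-,-]
Step 2: ref 5 -> FAULT, frames=[1,5,-,-]
Step 3: ref 7 -> FAULT, frames=[1,5,7,-]
Step 4: ref 7 -> HIT, frames=[1,5,7,-]
Step 5: ref 3 -> FAULT, frames=[1,5,7,3]
Step 6: ref 3 -> HIT, frames=[1,5,7,3]
Step 7: ref 3 -> HIT, frames=[1,5,7,3]
Step 8: ref 6 -> FAULT, evict 1, frames=[6,5,7,3]
Step 9: ref 3 -> HIT, frames=[6,5,7,3]
Step 10: ref 2 -> FAULT, evict 5, frames=[6,2,7,3]
At step 10: evicted page 5

Answer: 5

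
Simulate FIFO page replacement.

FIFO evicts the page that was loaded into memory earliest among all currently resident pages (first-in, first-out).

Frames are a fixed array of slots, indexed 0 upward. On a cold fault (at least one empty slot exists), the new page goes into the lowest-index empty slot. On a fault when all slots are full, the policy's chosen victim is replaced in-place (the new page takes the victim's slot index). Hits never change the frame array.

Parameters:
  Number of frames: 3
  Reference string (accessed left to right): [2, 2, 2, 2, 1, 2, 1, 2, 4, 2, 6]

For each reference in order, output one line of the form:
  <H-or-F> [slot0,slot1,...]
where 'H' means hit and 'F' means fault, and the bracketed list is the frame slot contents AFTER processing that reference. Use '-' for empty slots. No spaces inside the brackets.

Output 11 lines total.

F [2,-,-]
H [2,-,-]
H [2,-,-]
H [2,-,-]
F [2,1,-]
H [2,1,-]
H [2,1,-]
H [2,1,-]
F [2,1,4]
H [2,1,4]
F [6,1,4]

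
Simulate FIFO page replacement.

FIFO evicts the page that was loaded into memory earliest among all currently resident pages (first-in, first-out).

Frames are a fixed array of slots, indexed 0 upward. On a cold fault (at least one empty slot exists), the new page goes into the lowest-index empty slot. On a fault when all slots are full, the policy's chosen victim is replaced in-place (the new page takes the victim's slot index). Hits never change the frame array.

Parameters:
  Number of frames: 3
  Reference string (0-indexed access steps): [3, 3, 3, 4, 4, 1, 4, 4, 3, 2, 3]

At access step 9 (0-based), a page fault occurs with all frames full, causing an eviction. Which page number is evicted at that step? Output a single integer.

Step 0: ref 3 -> FAULT, frames=[3,-,-]
Step 1: ref 3 -> HIT, frames=[3,-,-]
Step 2: ref 3 -> HIT, frames=[3,-,-]
Step 3: ref 4 -> FAULT, frames=[3,4,-]
Step 4: ref 4 -> HIT, frames=[3,4,-]
Step 5: ref 1 -> FAULT, frames=[3,4,1]
Step 6: ref 4 -> HIT, frames=[3,4,1]
Step 7: ref 4 -> HIT, frames=[3,4,1]
Step 8: ref 3 -> HIT, frames=[3,4,1]
Step 9: ref 2 -> FAULT, evict 3, frames=[2,4,1]
At step 9: evicted page 3

Answer: 3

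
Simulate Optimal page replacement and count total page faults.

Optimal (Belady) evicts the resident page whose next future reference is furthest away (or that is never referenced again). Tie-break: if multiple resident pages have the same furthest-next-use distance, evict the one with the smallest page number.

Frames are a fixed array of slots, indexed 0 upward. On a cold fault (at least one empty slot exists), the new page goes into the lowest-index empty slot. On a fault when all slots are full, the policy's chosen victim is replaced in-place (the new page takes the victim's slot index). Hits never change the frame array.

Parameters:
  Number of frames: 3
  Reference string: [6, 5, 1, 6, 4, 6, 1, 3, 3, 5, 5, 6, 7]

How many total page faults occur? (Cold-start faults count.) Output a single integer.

Step 0: ref 6 → FAULT, frames=[6,-,-]
Step 1: ref 5 → FAULT, frames=[6,5,-]
Step 2: ref 1 → FAULT, frames=[6,5,1]
Step 3: ref 6 → HIT, frames=[6,5,1]
Step 4: ref 4 → FAULT (evict 5), frames=[6,4,1]
Step 5: ref 6 → HIT, frames=[6,4,1]
Step 6: ref 1 → HIT, frames=[6,4,1]
Step 7: ref 3 → FAULT (evict 1), frames=[6,4,3]
Step 8: ref 3 → HIT, frames=[6,4,3]
Step 9: ref 5 → FAULT (evict 3), frames=[6,4,5]
Step 10: ref 5 → HIT, frames=[6,4,5]
Step 11: ref 6 → HIT, frames=[6,4,5]
Step 12: ref 7 → FAULT (evict 4), frames=[6,7,5]
Total faults: 7

Answer: 7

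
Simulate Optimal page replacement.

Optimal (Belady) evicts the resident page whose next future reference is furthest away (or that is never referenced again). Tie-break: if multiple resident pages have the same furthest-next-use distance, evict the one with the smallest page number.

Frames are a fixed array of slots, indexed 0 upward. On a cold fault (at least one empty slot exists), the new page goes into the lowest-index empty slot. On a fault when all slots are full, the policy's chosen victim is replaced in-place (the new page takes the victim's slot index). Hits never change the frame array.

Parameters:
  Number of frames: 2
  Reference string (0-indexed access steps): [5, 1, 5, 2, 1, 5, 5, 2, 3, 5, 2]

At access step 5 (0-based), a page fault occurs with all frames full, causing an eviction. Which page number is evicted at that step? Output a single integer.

Answer: 1

Derivation:
Step 0: ref 5 -> FAULT, frames=[5,-]
Step 1: ref 1 -> FAULT, frames=[5,1]
Step 2: ref 5 -> HIT, frames=[5,1]
Step 3: ref 2 -> FAULT, evict 5, frames=[2,1]
Step 4: ref 1 -> HIT, frames=[2,1]
Step 5: ref 5 -> FAULT, evict 1, frames=[2,5]
At step 5: evicted page 1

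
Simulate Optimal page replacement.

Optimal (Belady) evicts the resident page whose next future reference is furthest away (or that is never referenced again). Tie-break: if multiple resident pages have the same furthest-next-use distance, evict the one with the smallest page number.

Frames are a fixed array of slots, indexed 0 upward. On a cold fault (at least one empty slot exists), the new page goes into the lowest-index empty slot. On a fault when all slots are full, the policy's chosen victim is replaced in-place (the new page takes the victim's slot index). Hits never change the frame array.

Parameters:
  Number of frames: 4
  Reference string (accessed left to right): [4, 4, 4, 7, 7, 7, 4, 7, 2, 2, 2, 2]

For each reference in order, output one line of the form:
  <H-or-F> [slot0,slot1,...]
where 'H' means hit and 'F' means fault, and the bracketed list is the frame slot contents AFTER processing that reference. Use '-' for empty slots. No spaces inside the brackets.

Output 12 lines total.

F [4,-,-,-]
H [4,-,-,-]
H [4,-,-,-]
F [4,7,-,-]
H [4,7,-,-]
H [4,7,-,-]
H [4,7,-,-]
H [4,7,-,-]
F [4,7,2,-]
H [4,7,2,-]
H [4,7,2,-]
H [4,7,2,-]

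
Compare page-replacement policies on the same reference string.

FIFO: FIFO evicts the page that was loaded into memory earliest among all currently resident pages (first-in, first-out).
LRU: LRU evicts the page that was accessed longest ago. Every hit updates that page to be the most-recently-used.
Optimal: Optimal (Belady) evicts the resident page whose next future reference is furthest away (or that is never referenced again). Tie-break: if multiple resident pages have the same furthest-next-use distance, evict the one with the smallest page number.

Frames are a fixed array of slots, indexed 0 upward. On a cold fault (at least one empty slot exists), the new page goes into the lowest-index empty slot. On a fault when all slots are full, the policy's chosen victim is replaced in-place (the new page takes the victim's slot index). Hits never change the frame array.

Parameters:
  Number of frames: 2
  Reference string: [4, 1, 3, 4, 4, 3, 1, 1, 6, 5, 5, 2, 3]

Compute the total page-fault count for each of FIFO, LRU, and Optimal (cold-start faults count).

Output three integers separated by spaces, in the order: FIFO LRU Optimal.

Answer: 9 9 7

Derivation:
--- FIFO ---
  step 0: ref 4 -> FAULT, frames=[4,-] (faults so far: 1)
  step 1: ref 1 -> FAULT, frames=[4,1] (faults so far: 2)
  step 2: ref 3 -> FAULT, evict 4, frames=[3,1] (faults so far: 3)
  step 3: ref 4 -> FAULT, evict 1, frames=[3,4] (faults so far: 4)
  step 4: ref 4 -> HIT, frames=[3,4] (faults so far: 4)
  step 5: ref 3 -> HIT, frames=[3,4] (faults so far: 4)
  step 6: ref 1 -> FAULT, evict 3, frames=[1,4] (faults so far: 5)
  step 7: ref 1 -> HIT, frames=[1,4] (faults so far: 5)
  step 8: ref 6 -> FAULT, evict 4, frames=[1,6] (faults so far: 6)
  step 9: ref 5 -> FAULT, evict 1, frames=[5,6] (faults so far: 7)
  step 10: ref 5 -> HIT, frames=[5,6] (faults so far: 7)
  step 11: ref 2 -> FAULT, evict 6, frames=[5,2] (faults so far: 8)
  step 12: ref 3 -> FAULT, evict 5, frames=[3,2] (faults so far: 9)
  FIFO total faults: 9
--- LRU ---
  step 0: ref 4 -> FAULT, frames=[4,-] (faults so far: 1)
  step 1: ref 1 -> FAULT, frames=[4,1] (faults so far: 2)
  step 2: ref 3 -> FAULT, evict 4, frames=[3,1] (faults so far: 3)
  step 3: ref 4 -> FAULT, evict 1, frames=[3,4] (faults so far: 4)
  step 4: ref 4 -> HIT, frames=[3,4] (faults so far: 4)
  step 5: ref 3 -> HIT, frames=[3,4] (faults so far: 4)
  step 6: ref 1 -> FAULT, evict 4, frames=[3,1] (faults so far: 5)
  step 7: ref 1 -> HIT, frames=[3,1] (faults so far: 5)
  step 8: ref 6 -> FAULT, evict 3, frames=[6,1] (faults so far: 6)
  step 9: ref 5 -> FAULT, evict 1, frames=[6,5] (faults so far: 7)
  step 10: ref 5 -> HIT, frames=[6,5] (faults so far: 7)
  step 11: ref 2 -> FAULT, evict 6, frames=[2,5] (faults so far: 8)
  step 12: ref 3 -> FAULT, evict 5, frames=[2,3] (faults so far: 9)
  LRU total faults: 9
--- Optimal ---
  step 0: ref 4 -> FAULT, frames=[4,-] (faults so far: 1)
  step 1: ref 1 -> FAULT, frames=[4,1] (faults so far: 2)
  step 2: ref 3 -> FAULT, evict 1, frames=[4,3] (faults so far: 3)
  step 3: ref 4 -> HIT, frames=[4,3] (faults so far: 3)
  step 4: ref 4 -> HIT, frames=[4,3] (faults so far: 3)
  step 5: ref 3 -> HIT, frames=[4,3] (faults so far: 3)
  step 6: ref 1 -> FAULT, evict 4, frames=[1,3] (faults so far: 4)
  step 7: ref 1 -> HIT, frames=[1,3] (faults so far: 4)
  step 8: ref 6 -> FAULT, evict 1, frames=[6,3] (faults so far: 5)
  step 9: ref 5 -> FAULT, evict 6, frames=[5,3] (faults so far: 6)
  step 10: ref 5 -> HIT, frames=[5,3] (faults so far: 6)
  step 11: ref 2 -> FAULT, evict 5, frames=[2,3] (faults so far: 7)
  step 12: ref 3 -> HIT, frames=[2,3] (faults so far: 7)
  Optimal total faults: 7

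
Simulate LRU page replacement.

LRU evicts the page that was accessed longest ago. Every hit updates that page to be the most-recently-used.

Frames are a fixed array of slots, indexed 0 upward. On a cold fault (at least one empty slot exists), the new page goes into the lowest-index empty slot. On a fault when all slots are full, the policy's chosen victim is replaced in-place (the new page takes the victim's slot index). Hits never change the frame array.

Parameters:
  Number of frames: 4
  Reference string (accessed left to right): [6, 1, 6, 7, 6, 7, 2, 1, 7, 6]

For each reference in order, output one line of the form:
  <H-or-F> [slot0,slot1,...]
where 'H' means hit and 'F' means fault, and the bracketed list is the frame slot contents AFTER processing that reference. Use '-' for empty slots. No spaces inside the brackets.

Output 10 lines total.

F [6,-,-,-]
F [6,1,-,-]
H [6,1,-,-]
F [6,1,7,-]
H [6,1,7,-]
H [6,1,7,-]
F [6,1,7,2]
H [6,1,7,2]
H [6,1,7,2]
H [6,1,7,2]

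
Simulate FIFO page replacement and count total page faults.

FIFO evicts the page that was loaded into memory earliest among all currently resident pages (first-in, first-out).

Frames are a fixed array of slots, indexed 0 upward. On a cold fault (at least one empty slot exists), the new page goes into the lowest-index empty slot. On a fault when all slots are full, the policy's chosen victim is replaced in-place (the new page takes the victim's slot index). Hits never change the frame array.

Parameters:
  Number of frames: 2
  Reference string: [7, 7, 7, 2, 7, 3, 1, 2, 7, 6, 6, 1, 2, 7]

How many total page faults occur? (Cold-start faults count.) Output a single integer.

Answer: 10

Derivation:
Step 0: ref 7 → FAULT, frames=[7,-]
Step 1: ref 7 → HIT, frames=[7,-]
Step 2: ref 7 → HIT, frames=[7,-]
Step 3: ref 2 → FAULT, frames=[7,2]
Step 4: ref 7 → HIT, frames=[7,2]
Step 5: ref 3 → FAULT (evict 7), frames=[3,2]
Step 6: ref 1 → FAULT (evict 2), frames=[3,1]
Step 7: ref 2 → FAULT (evict 3), frames=[2,1]
Step 8: ref 7 → FAULT (evict 1), frames=[2,7]
Step 9: ref 6 → FAULT (evict 2), frames=[6,7]
Step 10: ref 6 → HIT, frames=[6,7]
Step 11: ref 1 → FAULT (evict 7), frames=[6,1]
Step 12: ref 2 → FAULT (evict 6), frames=[2,1]
Step 13: ref 7 → FAULT (evict 1), frames=[2,7]
Total faults: 10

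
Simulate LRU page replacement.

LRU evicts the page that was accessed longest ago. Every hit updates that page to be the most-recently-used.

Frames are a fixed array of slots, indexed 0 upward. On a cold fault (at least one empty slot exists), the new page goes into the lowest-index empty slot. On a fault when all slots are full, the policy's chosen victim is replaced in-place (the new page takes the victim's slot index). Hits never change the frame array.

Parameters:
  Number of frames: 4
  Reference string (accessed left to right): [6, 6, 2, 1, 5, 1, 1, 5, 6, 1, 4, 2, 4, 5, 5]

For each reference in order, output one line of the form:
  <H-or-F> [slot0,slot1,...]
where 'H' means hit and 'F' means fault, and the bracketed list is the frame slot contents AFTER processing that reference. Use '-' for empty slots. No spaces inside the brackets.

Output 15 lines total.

F [6,-,-,-]
H [6,-,-,-]
F [6,2,-,-]
F [6,2,1,-]
F [6,2,1,5]
H [6,2,1,5]
H [6,2,1,5]
H [6,2,1,5]
H [6,2,1,5]
H [6,2,1,5]
F [6,4,1,5]
F [6,4,1,2]
H [6,4,1,2]
F [5,4,1,2]
H [5,4,1,2]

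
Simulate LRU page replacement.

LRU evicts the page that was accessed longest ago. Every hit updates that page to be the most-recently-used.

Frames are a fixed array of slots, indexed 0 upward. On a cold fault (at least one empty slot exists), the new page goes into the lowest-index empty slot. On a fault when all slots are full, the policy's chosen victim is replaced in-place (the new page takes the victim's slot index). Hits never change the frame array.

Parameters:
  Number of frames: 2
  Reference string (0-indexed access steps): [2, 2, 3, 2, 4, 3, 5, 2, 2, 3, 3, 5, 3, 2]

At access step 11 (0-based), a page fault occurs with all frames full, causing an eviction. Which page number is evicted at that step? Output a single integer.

Answer: 2

Derivation:
Step 0: ref 2 -> FAULT, frames=[2,-]
Step 1: ref 2 -> HIT, frames=[2,-]
Step 2: ref 3 -> FAULT, frames=[2,3]
Step 3: ref 2 -> HIT, frames=[2,3]
Step 4: ref 4 -> FAULT, evict 3, frames=[2,4]
Step 5: ref 3 -> FAULT, evict 2, frames=[3,4]
Step 6: ref 5 -> FAULT, evict 4, frames=[3,5]
Step 7: ref 2 -> FAULT, evict 3, frames=[2,5]
Step 8: ref 2 -> HIT, frames=[2,5]
Step 9: ref 3 -> FAULT, evict 5, frames=[2,3]
Step 10: ref 3 -> HIT, frames=[2,3]
Step 11: ref 5 -> FAULT, evict 2, frames=[5,3]
At step 11: evicted page 2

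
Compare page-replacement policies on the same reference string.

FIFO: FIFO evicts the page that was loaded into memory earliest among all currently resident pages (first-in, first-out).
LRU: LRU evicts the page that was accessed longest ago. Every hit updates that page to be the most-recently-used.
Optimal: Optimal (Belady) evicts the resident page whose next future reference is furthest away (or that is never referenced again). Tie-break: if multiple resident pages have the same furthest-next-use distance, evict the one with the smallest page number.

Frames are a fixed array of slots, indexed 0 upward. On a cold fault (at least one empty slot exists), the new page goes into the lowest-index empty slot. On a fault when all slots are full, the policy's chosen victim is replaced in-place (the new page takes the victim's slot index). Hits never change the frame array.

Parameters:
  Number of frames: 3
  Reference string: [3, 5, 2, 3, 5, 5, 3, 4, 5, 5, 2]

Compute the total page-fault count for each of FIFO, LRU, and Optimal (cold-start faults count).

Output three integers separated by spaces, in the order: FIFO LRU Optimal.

Answer: 4 5 4

Derivation:
--- FIFO ---
  step 0: ref 3 -> FAULT, frames=[3,-,-] (faults so far: 1)
  step 1: ref 5 -> FAULT, frames=[3,5,-] (faults so far: 2)
  step 2: ref 2 -> FAULT, frames=[3,5,2] (faults so far: 3)
  step 3: ref 3 -> HIT, frames=[3,5,2] (faults so far: 3)
  step 4: ref 5 -> HIT, frames=[3,5,2] (faults so far: 3)
  step 5: ref 5 -> HIT, frames=[3,5,2] (faults so far: 3)
  step 6: ref 3 -> HIT, frames=[3,5,2] (faults so far: 3)
  step 7: ref 4 -> FAULT, evict 3, frames=[4,5,2] (faults so far: 4)
  step 8: ref 5 -> HIT, frames=[4,5,2] (faults so far: 4)
  step 9: ref 5 -> HIT, frames=[4,5,2] (faults so far: 4)
  step 10: ref 2 -> HIT, frames=[4,5,2] (faults so far: 4)
  FIFO total faults: 4
--- LRU ---
  step 0: ref 3 -> FAULT, frames=[3,-,-] (faults so far: 1)
  step 1: ref 5 -> FAULT, frames=[3,5,-] (faults so far: 2)
  step 2: ref 2 -> FAULT, frames=[3,5,2] (faults so far: 3)
  step 3: ref 3 -> HIT, frames=[3,5,2] (faults so far: 3)
  step 4: ref 5 -> HIT, frames=[3,5,2] (faults so far: 3)
  step 5: ref 5 -> HIT, frames=[3,5,2] (faults so far: 3)
  step 6: ref 3 -> HIT, frames=[3,5,2] (faults so far: 3)
  step 7: ref 4 -> FAULT, evict 2, frames=[3,5,4] (faults so far: 4)
  step 8: ref 5 -> HIT, frames=[3,5,4] (faults so far: 4)
  step 9: ref 5 -> HIT, frames=[3,5,4] (faults so far: 4)
  step 10: ref 2 -> FAULT, evict 3, frames=[2,5,4] (faults so far: 5)
  LRU total faults: 5
--- Optimal ---
  step 0: ref 3 -> FAULT, frames=[3,-,-] (faults so far: 1)
  step 1: ref 5 -> FAULT, frames=[3,5,-] (faults so far: 2)
  step 2: ref 2 -> FAULT, frames=[3,5,2] (faults so far: 3)
  step 3: ref 3 -> HIT, frames=[3,5,2] (faults so far: 3)
  step 4: ref 5 -> HIT, frames=[3,5,2] (faults so far: 3)
  step 5: ref 5 -> HIT, frames=[3,5,2] (faults so far: 3)
  step 6: ref 3 -> HIT, frames=[3,5,2] (faults so far: 3)
  step 7: ref 4 -> FAULT, evict 3, frames=[4,5,2] (faults so far: 4)
  step 8: ref 5 -> HIT, frames=[4,5,2] (faults so far: 4)
  step 9: ref 5 -> HIT, frames=[4,5,2] (faults so far: 4)
  step 10: ref 2 -> HIT, frames=[4,5,2] (faults so far: 4)
  Optimal total faults: 4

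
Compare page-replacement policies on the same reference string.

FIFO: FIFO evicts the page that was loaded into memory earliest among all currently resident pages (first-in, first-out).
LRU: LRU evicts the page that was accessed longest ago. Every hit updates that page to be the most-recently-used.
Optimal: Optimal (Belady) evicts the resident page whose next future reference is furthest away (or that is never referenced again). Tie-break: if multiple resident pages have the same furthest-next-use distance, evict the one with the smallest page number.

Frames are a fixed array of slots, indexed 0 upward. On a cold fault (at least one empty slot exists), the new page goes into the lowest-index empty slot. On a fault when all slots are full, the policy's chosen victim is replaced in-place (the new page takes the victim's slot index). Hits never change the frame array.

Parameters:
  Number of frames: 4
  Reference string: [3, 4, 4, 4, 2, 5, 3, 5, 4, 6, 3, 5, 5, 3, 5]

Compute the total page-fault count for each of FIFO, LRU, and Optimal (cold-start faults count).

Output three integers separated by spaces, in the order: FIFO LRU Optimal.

--- FIFO ---
  step 0: ref 3 -> FAULT, frames=[3,-,-,-] (faults so far: 1)
  step 1: ref 4 -> FAULT, frames=[3,4,-,-] (faults so far: 2)
  step 2: ref 4 -> HIT, frames=[3,4,-,-] (faults so far: 2)
  step 3: ref 4 -> HIT, frames=[3,4,-,-] (faults so far: 2)
  step 4: ref 2 -> FAULT, frames=[3,4,2,-] (faults so far: 3)
  step 5: ref 5 -> FAULT, frames=[3,4,2,5] (faults so far: 4)
  step 6: ref 3 -> HIT, frames=[3,4,2,5] (faults so far: 4)
  step 7: ref 5 -> HIT, frames=[3,4,2,5] (faults so far: 4)
  step 8: ref 4 -> HIT, frames=[3,4,2,5] (faults so far: 4)
  step 9: ref 6 -> FAULT, evict 3, frames=[6,4,2,5] (faults so far: 5)
  step 10: ref 3 -> FAULT, evict 4, frames=[6,3,2,5] (faults so far: 6)
  step 11: ref 5 -> HIT, frames=[6,3,2,5] (faults so far: 6)
  step 12: ref 5 -> HIT, frames=[6,3,2,5] (faults so far: 6)
  step 13: ref 3 -> HIT, frames=[6,3,2,5] (faults so far: 6)
  step 14: ref 5 -> HIT, frames=[6,3,2,5] (faults so far: 6)
  FIFO total faults: 6
--- LRU ---
  step 0: ref 3 -> FAULT, frames=[3,-,-,-] (faults so far: 1)
  step 1: ref 4 -> FAULT, frames=[3,4,-,-] (faults so far: 2)
  step 2: ref 4 -> HIT, frames=[3,4,-,-] (faults so far: 2)
  step 3: ref 4 -> HIT, frames=[3,4,-,-] (faults so far: 2)
  step 4: ref 2 -> FAULT, frames=[3,4,2,-] (faults so far: 3)
  step 5: ref 5 -> FAULT, frames=[3,4,2,5] (faults so far: 4)
  step 6: ref 3 -> HIT, frames=[3,4,2,5] (faults so far: 4)
  step 7: ref 5 -> HIT, frames=[3,4,2,5] (faults so far: 4)
  step 8: ref 4 -> HIT, frames=[3,4,2,5] (faults so far: 4)
  step 9: ref 6 -> FAULT, evict 2, frames=[3,4,6,5] (faults so far: 5)
  step 10: ref 3 -> HIT, frames=[3,4,6,5] (faults so far: 5)
  step 11: ref 5 -> HIT, frames=[3,4,6,5] (faults so far: 5)
  step 12: ref 5 -> HIT, frames=[3,4,6,5] (faults so far: 5)
  step 13: ref 3 -> HIT, frames=[3,4,6,5] (faults so far: 5)
  step 14: ref 5 -> HIT, frames=[3,4,6,5] (faults so far: 5)
  LRU total faults: 5
--- Optimal ---
  step 0: ref 3 -> FAULT, frames=[3,-,-,-] (faults so far: 1)
  step 1: ref 4 -> FAULT, frames=[3,4,-,-] (faults so far: 2)
  step 2: ref 4 -> HIT, frames=[3,4,-,-] (faults so far: 2)
  step 3: ref 4 -> HIT, frames=[3,4,-,-] (faults so far: 2)
  step 4: ref 2 -> FAULT, frames=[3,4,2,-] (faults so far: 3)
  step 5: ref 5 -> FAULT, frames=[3,4,2,5] (faults so far: 4)
  step 6: ref 3 -> HIT, frames=[3,4,2,5] (faults so far: 4)
  step 7: ref 5 -> HIT, frames=[3,4,2,5] (faults so far: 4)
  step 8: ref 4 -> HIT, frames=[3,4,2,5] (faults so far: 4)
  step 9: ref 6 -> FAULT, evict 2, frames=[3,4,6,5] (faults so far: 5)
  step 10: ref 3 -> HIT, frames=[3,4,6,5] (faults so far: 5)
  step 11: ref 5 -> HIT, frames=[3,4,6,5] (faults so far: 5)
  step 12: ref 5 -> HIT, frames=[3,4,6,5] (faults so far: 5)
  step 13: ref 3 -> HIT, frames=[3,4,6,5] (faults so far: 5)
  step 14: ref 5 -> HIT, frames=[3,4,6,5] (faults so far: 5)
  Optimal total faults: 5

Answer: 6 5 5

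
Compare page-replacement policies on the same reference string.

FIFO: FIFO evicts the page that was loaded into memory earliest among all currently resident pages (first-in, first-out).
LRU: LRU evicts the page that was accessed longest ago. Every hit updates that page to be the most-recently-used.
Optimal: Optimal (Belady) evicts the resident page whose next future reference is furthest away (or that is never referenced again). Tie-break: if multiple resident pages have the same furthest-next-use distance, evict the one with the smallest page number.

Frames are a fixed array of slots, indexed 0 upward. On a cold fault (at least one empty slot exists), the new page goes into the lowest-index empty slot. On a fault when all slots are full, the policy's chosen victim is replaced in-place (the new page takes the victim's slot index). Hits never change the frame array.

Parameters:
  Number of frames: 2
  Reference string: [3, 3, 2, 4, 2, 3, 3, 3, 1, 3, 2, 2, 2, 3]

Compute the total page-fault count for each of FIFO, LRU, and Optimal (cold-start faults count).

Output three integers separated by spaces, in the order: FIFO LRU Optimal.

--- FIFO ---
  step 0: ref 3 -> FAULT, frames=[3,-] (faults so far: 1)
  step 1: ref 3 -> HIT, frames=[3,-] (faults so far: 1)
  step 2: ref 2 -> FAULT, frames=[3,2] (faults so far: 2)
  step 3: ref 4 -> FAULT, evict 3, frames=[4,2] (faults so far: 3)
  step 4: ref 2 -> HIT, frames=[4,2] (faults so far: 3)
  step 5: ref 3 -> FAULT, evict 2, frames=[4,3] (faults so far: 4)
  step 6: ref 3 -> HIT, frames=[4,3] (faults so far: 4)
  step 7: ref 3 -> HIT, frames=[4,3] (faults so far: 4)
  step 8: ref 1 -> FAULT, evict 4, frames=[1,3] (faults so far: 5)
  step 9: ref 3 -> HIT, frames=[1,3] (faults so far: 5)
  step 10: ref 2 -> FAULT, evict 3, frames=[1,2] (faults so far: 6)
  step 11: ref 2 -> HIT, frames=[1,2] (faults so far: 6)
  step 12: ref 2 -> HIT, frames=[1,2] (faults so far: 6)
  step 13: ref 3 -> FAULT, evict 1, frames=[3,2] (faults so far: 7)
  FIFO total faults: 7
--- LRU ---
  step 0: ref 3 -> FAULT, frames=[3,-] (faults so far: 1)
  step 1: ref 3 -> HIT, frames=[3,-] (faults so far: 1)
  step 2: ref 2 -> FAULT, frames=[3,2] (faults so far: 2)
  step 3: ref 4 -> FAULT, evict 3, frames=[4,2] (faults so far: 3)
  step 4: ref 2 -> HIT, frames=[4,2] (faults so far: 3)
  step 5: ref 3 -> FAULT, evict 4, frames=[3,2] (faults so far: 4)
  step 6: ref 3 -> HIT, frames=[3,2] (faults so far: 4)
  step 7: ref 3 -> HIT, frames=[3,2] (faults so far: 4)
  step 8: ref 1 -> FAULT, evict 2, frames=[3,1] (faults so far: 5)
  step 9: ref 3 -> HIT, frames=[3,1] (faults so far: 5)
  step 10: ref 2 -> FAULT, evict 1, frames=[3,2] (faults so far: 6)
  step 11: ref 2 -> HIT, frames=[3,2] (faults so far: 6)
  step 12: ref 2 -> HIT, frames=[3,2] (faults so far: 6)
  step 13: ref 3 -> HIT, frames=[3,2] (faults so far: 6)
  LRU total faults: 6
--- Optimal ---
  step 0: ref 3 -> FAULT, frames=[3,-] (faults so far: 1)
  step 1: ref 3 -> HIT, frames=[3,-] (faults so far: 1)
  step 2: ref 2 -> FAULT, frames=[3,2] (faults so far: 2)
  step 3: ref 4 -> FAULT, evict 3, frames=[4,2] (faults so far: 3)
  step 4: ref 2 -> HIT, frames=[4,2] (faults so far: 3)
  step 5: ref 3 -> FAULT, evict 4, frames=[3,2] (faults so far: 4)
  step 6: ref 3 -> HIT, frames=[3,2] (faults so far: 4)
  step 7: ref 3 -> HIT, frames=[3,2] (faults so far: 4)
  step 8: ref 1 -> FAULT, evict 2, frames=[3,1] (faults so far: 5)
  step 9: ref 3 -> HIT, frames=[3,1] (faults so far: 5)
  step 10: ref 2 -> FAULT, evict 1, frames=[3,2] (faults so far: 6)
  step 11: ref 2 -> HIT, frames=[3,2] (faults so far: 6)
  step 12: ref 2 -> HIT, frames=[3,2] (faults so far: 6)
  step 13: ref 3 -> HIT, frames=[3,2] (faults so far: 6)
  Optimal total faults: 6

Answer: 7 6 6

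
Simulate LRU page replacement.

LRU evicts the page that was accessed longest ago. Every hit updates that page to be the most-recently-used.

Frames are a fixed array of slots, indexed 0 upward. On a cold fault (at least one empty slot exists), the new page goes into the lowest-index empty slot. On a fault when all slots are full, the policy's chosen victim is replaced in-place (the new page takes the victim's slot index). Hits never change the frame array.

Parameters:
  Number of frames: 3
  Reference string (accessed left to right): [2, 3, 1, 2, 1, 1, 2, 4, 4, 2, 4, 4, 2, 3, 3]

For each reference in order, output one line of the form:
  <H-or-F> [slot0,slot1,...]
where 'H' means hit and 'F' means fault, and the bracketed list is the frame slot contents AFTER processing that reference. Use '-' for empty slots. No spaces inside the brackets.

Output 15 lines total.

F [2,-,-]
F [2,3,-]
F [2,3,1]
H [2,3,1]
H [2,3,1]
H [2,3,1]
H [2,3,1]
F [2,4,1]
H [2,4,1]
H [2,4,1]
H [2,4,1]
H [2,4,1]
H [2,4,1]
F [2,4,3]
H [2,4,3]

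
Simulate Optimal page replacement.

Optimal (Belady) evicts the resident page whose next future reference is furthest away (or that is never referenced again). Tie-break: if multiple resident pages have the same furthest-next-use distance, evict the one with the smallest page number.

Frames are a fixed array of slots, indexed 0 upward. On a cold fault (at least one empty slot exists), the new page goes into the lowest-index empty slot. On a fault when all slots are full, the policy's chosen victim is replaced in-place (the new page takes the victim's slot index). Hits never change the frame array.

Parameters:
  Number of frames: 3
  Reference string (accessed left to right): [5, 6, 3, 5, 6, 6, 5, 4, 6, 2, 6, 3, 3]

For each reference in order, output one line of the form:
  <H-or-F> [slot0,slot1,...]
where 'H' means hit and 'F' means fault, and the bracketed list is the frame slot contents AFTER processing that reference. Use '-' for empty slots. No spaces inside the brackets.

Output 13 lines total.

F [5,-,-]
F [5,6,-]
F [5,6,3]
H [5,6,3]
H [5,6,3]
H [5,6,3]
H [5,6,3]
F [4,6,3]
H [4,6,3]
F [2,6,3]
H [2,6,3]
H [2,6,3]
H [2,6,3]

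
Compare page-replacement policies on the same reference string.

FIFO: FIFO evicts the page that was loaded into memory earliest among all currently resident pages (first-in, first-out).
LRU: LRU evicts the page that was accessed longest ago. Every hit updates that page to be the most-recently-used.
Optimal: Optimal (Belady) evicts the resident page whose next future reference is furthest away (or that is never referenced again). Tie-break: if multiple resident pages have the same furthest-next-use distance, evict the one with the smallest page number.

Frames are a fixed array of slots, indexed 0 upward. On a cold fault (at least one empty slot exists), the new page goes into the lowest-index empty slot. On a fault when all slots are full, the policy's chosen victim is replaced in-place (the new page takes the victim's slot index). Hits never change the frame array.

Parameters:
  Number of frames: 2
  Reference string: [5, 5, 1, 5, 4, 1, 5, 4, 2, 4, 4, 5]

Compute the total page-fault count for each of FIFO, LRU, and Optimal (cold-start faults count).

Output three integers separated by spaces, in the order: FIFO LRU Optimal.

--- FIFO ---
  step 0: ref 5 -> FAULT, frames=[5,-] (faults so far: 1)
  step 1: ref 5 -> HIT, frames=[5,-] (faults so far: 1)
  step 2: ref 1 -> FAULT, frames=[5,1] (faults so far: 2)
  step 3: ref 5 -> HIT, frames=[5,1] (faults so far: 2)
  step 4: ref 4 -> FAULT, evict 5, frames=[4,1] (faults so far: 3)
  step 5: ref 1 -> HIT, frames=[4,1] (faults so far: 3)
  step 6: ref 5 -> FAULT, evict 1, frames=[4,5] (faults so far: 4)
  step 7: ref 4 -> HIT, frames=[4,5] (faults so far: 4)
  step 8: ref 2 -> FAULT, evict 4, frames=[2,5] (faults so far: 5)
  step 9: ref 4 -> FAULT, evict 5, frames=[2,4] (faults so far: 6)
  step 10: ref 4 -> HIT, frames=[2,4] (faults so far: 6)
  step 11: ref 5 -> FAULT, evict 2, frames=[5,4] (faults so far: 7)
  FIFO total faults: 7
--- LRU ---
  step 0: ref 5 -> FAULT, frames=[5,-] (faults so far: 1)
  step 1: ref 5 -> HIT, frames=[5,-] (faults so far: 1)
  step 2: ref 1 -> FAULT, frames=[5,1] (faults so far: 2)
  step 3: ref 5 -> HIT, frames=[5,1] (faults so far: 2)
  step 4: ref 4 -> FAULT, evict 1, frames=[5,4] (faults so far: 3)
  step 5: ref 1 -> FAULT, evict 5, frames=[1,4] (faults so far: 4)
  step 6: ref 5 -> FAULT, evict 4, frames=[1,5] (faults so far: 5)
  step 7: ref 4 -> FAULT, evict 1, frames=[4,5] (faults so far: 6)
  step 8: ref 2 -> FAULT, evict 5, frames=[4,2] (faults so far: 7)
  step 9: ref 4 -> HIT, frames=[4,2] (faults so far: 7)
  step 10: ref 4 -> HIT, frames=[4,2] (faults so far: 7)
  step 11: ref 5 -> FAULT, evict 2, frames=[4,5] (faults so far: 8)
  LRU total faults: 8
--- Optimal ---
  step 0: ref 5 -> FAULT, frames=[5,-] (faults so far: 1)
  step 1: ref 5 -> HIT, frames=[5,-] (faults so far: 1)
  step 2: ref 1 -> FAULT, frames=[5,1] (faults so far: 2)
  step 3: ref 5 -> HIT, frames=[5,1] (faults so far: 2)
  step 4: ref 4 -> FAULT, evict 5, frames=[4,1] (faults so far: 3)
  step 5: ref 1 -> HIT, frames=[4,1] (faults so far: 3)
  step 6: ref 5 -> FAULT, evict 1, frames=[4,5] (faults so far: 4)
  step 7: ref 4 -> HIT, frames=[4,5] (faults so far: 4)
  step 8: ref 2 -> FAULT, evict 5, frames=[4,2] (faults so far: 5)
  step 9: ref 4 -> HIT, frames=[4,2] (faults so far: 5)
  step 10: ref 4 -> HIT, frames=[4,2] (faults so far: 5)
  step 11: ref 5 -> FAULT, evict 2, frames=[4,5] (faults so far: 6)
  Optimal total faults: 6

Answer: 7 8 6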